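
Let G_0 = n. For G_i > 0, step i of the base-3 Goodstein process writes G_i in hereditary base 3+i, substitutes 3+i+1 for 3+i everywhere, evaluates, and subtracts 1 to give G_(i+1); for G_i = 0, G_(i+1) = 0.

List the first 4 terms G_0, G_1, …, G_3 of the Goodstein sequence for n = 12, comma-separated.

i=0: 12 = 3^2 + 3 (b=3); 3→4: 4^2 + 4 = 20; 20−1 = 19
i=1: 19 = 4^2 + 3 (b=4); 4→5: 5^2 + 3 = 28; 28−1 = 27
i=2: 27 = 5^2 + 2 (b=5); 5→6: 6^2 + 2 = 38; 38−1 = 37

12, 19, 27, 37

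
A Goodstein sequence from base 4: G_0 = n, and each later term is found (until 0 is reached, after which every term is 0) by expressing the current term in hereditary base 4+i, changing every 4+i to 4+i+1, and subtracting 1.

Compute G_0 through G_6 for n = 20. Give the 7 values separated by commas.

20 —HB4→ 4^2 + 4 —bump→ 5^2 + 5 = 30 —(−1)→ 29
29 —HB5→ 5^2 + 4 —bump→ 6^2 + 4 = 40 —(−1)→ 39
39 —HB6→ 6^2 + 3 —bump→ 7^2 + 3 = 52 —(−1)→ 51
51 —HB7→ 7^2 + 2 —bump→ 8^2 + 2 = 66 —(−1)→ 65
65 —HB8→ 8^2 + 1 —bump→ 9^2 + 1 = 82 —(−1)→ 81
81 —HB9→ 9^2 —bump→ 10^2 = 100 —(−1)→ 99

20, 29, 39, 51, 65, 81, 99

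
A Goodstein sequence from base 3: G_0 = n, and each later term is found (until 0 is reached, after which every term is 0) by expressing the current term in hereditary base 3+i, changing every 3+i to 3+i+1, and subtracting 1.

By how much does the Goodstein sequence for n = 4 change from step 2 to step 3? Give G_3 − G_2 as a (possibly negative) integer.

-1

G_0 = 4. HB_3(4) = 3 + 1. Bump = 5. G_1 = 4.
G_1 = 4. HB_4(4) = 4. Bump = 5. G_2 = 4.
G_2 = 4. HB_5(4) = 4. Bump = 4. G_3 = 3.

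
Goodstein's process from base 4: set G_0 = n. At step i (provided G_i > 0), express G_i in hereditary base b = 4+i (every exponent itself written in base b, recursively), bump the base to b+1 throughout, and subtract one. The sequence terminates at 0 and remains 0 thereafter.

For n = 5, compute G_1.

5

[0] 5 ≡ 4 + 1 (base 4). Lift 5: 6. −1: 5.
[1] 5 ≡ 5 (base 5). Lift 6: 6. −1: 5.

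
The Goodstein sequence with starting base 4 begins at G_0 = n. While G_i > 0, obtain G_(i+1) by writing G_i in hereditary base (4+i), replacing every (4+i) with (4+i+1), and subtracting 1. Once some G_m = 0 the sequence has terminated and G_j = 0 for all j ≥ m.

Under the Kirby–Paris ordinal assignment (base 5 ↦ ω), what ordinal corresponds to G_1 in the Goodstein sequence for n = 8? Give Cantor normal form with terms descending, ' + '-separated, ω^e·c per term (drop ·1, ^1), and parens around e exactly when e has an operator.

ω + 4

[0] 8 ≡ 2·4 (base 4). Lift 5: 10. −1: 9.
[1] 9 ≡ 5 + 4 (base 5). Lift 6: 10. −1: 9.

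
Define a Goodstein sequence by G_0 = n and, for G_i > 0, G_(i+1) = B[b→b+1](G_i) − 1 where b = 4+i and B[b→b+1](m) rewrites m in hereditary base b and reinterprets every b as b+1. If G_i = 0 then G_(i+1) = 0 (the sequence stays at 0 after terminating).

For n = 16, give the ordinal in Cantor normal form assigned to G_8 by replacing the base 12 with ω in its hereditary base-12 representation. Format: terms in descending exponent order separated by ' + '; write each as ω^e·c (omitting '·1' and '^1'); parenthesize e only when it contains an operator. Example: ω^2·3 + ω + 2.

(0) 16|_4 = 4^2 ↦ 5^2|_5 = 25 ⇒ 24
(1) 24|_5 = 4·5 + 4 ↦ 4·6 + 4|_6 = 28 ⇒ 27
(2) 27|_6 = 4·6 + 3 ↦ 4·7 + 3|_7 = 31 ⇒ 30
(3) 30|_7 = 4·7 + 2 ↦ 4·8 + 2|_8 = 34 ⇒ 33
(4) 33|_8 = 4·8 + 1 ↦ 4·9 + 1|_9 = 37 ⇒ 36
(5) 36|_9 = 4·9 ↦ 4·10|_10 = 40 ⇒ 39
(6) 39|_10 = 3·10 + 9 ↦ 3·11 + 9|_11 = 42 ⇒ 41
(7) 41|_11 = 3·11 + 8 ↦ 3·12 + 8|_12 = 44 ⇒ 43
(8) 43|_12 = 3·12 + 7 ↦ 3·13 + 7|_13 = 46 ⇒ 45

ω·3 + 7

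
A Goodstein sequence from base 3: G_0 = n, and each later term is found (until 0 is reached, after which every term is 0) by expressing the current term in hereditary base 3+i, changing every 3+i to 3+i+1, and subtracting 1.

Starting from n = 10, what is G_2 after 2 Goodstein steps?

(0) 10|_3 = 3^2 + 1 ↦ 4^2 + 1|_4 = 17 ⇒ 16
(1) 16|_4 = 4^2 ↦ 5^2|_5 = 25 ⇒ 24
(2) 24|_5 = 4·5 + 4 ↦ 4·6 + 4|_6 = 28 ⇒ 27

24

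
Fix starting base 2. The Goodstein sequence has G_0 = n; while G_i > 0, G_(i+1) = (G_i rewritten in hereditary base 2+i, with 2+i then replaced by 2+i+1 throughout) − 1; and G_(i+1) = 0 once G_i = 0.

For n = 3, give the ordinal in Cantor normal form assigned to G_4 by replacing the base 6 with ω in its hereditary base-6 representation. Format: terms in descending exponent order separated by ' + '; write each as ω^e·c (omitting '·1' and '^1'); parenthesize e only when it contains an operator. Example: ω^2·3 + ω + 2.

1

(0) 3|_2 = 2 + 1 ↦ 3 + 1|_3 = 4 ⇒ 3
(1) 3|_3 = 3 ↦ 4|_4 = 4 ⇒ 3
(2) 3|_4 = 3 ↦ 3|_5 = 3 ⇒ 2
(3) 2|_5 = 2 ↦ 2|_6 = 2 ⇒ 1
(4) 1|_6 = 1 ↦ 1|_7 = 1 ⇒ 0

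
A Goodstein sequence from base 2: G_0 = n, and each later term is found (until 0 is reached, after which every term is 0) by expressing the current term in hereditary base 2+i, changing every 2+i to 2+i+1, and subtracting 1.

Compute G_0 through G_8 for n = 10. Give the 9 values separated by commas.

G_0 = 10. HB_2(10) = 2^(2 + 1) + 2. Bump = 84. G_1 = 83.
G_1 = 83. HB_3(83) = 3^(3 + 1) + 2. Bump = 1026. G_2 = 1025.
G_2 = 1025. HB_4(1025) = 4^(4 + 1) + 1. Bump = 15626. G_3 = 15625.
G_3 = 15625. HB_5(15625) = 5^(5 + 1). Bump = 279936. G_4 = 279935.
G_4 = 279935. HB_6(279935) = 5·6^6 + 5·6^5 + 5·6^4 + 5·6^3 + 5·6^2 + 5·6 + 5. Bump = 4215755. G_5 = 4215754.
G_5 = 4215754. HB_7(4215754) = 5·7^7 + 5·7^5 + 5·7^4 + 5·7^3 + 5·7^2 + 5·7 + 4. Bump = 84073324. G_6 = 84073323.
G_6 = 84073323. HB_8(84073323) = 5·8^8 + 5·8^5 + 5·8^4 + 5·8^3 + 5·8^2 + 5·8 + 3. Bump = 1937434593. G_7 = 1937434592.
G_7 = 1937434592. HB_9(1937434592) = 5·9^9 + 5·9^5 + 5·9^4 + 5·9^3 + 5·9^2 + 5·9 + 2. Bump = 50000555552. G_8 = 50000555551.

10, 83, 1025, 15625, 279935, 4215754, 84073323, 1937434592, 50000555551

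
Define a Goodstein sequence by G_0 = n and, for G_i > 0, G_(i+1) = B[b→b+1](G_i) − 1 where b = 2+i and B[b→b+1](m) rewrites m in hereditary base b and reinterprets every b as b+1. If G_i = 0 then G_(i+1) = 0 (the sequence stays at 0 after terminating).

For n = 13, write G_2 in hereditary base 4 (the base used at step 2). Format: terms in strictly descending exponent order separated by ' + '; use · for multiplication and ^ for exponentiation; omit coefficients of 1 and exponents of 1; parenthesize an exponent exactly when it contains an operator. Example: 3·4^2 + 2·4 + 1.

base 2: 13 = 2^(2 + 1) + 2^2 + 1; at 3: 3^(3 + 1) + 3^3 + 1 = 109; next = 108
base 3: 108 = 3^(3 + 1) + 3^3; at 4: 4^(4 + 1) + 4^4 = 1280; next = 1279

4^(4 + 1) + 3·4^3 + 3·4^2 + 3·4 + 3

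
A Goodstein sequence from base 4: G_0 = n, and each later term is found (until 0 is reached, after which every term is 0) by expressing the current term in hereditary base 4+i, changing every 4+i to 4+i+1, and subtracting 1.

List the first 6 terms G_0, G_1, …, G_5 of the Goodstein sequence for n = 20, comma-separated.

G_0 = 20. HB_4(20) = 4^2 + 4. Bump = 30. G_1 = 29.
G_1 = 29. HB_5(29) = 5^2 + 4. Bump = 40. G_2 = 39.
G_2 = 39. HB_6(39) = 6^2 + 3. Bump = 52. G_3 = 51.
G_3 = 51. HB_7(51) = 7^2 + 2. Bump = 66. G_4 = 65.
G_4 = 65. HB_8(65) = 8^2 + 1. Bump = 82. G_5 = 81.

20, 29, 39, 51, 65, 81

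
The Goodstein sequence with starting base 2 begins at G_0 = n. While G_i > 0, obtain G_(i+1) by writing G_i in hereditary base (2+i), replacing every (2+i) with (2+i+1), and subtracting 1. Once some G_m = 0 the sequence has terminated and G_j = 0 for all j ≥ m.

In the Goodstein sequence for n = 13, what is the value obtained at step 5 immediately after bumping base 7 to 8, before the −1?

i=0: 13 = 2^(2 + 1) + 2^2 + 1 (b=2); 2→3: 3^(3 + 1) + 3^3 + 1 = 109; 109−1 = 108
i=1: 108 = 3^(3 + 1) + 3^3 (b=3); 3→4: 4^(4 + 1) + 4^4 = 1280; 1280−1 = 1279
i=2: 1279 = 4^(4 + 1) + 3·4^3 + 3·4^2 + 3·4 + 3 (b=4); 4→5: 5^(5 + 1) + 3·5^3 + 3·5^2 + 3·5 + 3 = 16093; 16093−1 = 16092
i=3: 16092 = 5^(5 + 1) + 3·5^3 + 3·5^2 + 3·5 + 2 (b=5); 5→6: 6^(6 + 1) + 3·6^3 + 3·6^2 + 3·6 + 2 = 280712; 280712−1 = 280711
i=4: 280711 = 6^(6 + 1) + 3·6^3 + 3·6^2 + 3·6 + 1 (b=6); 6→7: 7^(7 + 1) + 3·7^3 + 3·7^2 + 3·7 + 1 = 5765999; 5765999−1 = 5765998
i=5: 5765998 = 7^(7 + 1) + 3·7^3 + 3·7^2 + 3·7 (b=7); 7→8: 8^(8 + 1) + 3·8^3 + 3·8^2 + 3·8 = 134219480; 134219480−1 = 134219479

134219480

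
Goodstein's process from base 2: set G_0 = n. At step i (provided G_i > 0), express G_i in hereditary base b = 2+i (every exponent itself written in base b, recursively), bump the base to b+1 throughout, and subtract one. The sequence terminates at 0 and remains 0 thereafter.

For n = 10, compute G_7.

G_0=10  [base 2] 2^(2 + 1) + 2  →[2↦3]→  3^(3 + 1) + 3 = 84  −1 ⇒ G_1=83
G_1=83  [base 3] 3^(3 + 1) + 2  →[3↦4]→  4^(4 + 1) + 2 = 1026  −1 ⇒ G_2=1025
G_2=1025  [base 4] 4^(4 + 1) + 1  →[4↦5]→  5^(5 + 1) + 1 = 15626  −1 ⇒ G_3=15625
G_3=15625  [base 5] 5^(5 + 1)  →[5↦6]→  6^(6 + 1) = 279936  −1 ⇒ G_4=279935
G_4=279935  [base 6] 5·6^6 + 5·6^5 + 5·6^4 + 5·6^3 + 5·6^2 + 5·6 + 5  →[6↦7]→  5·7^7 + 5·7^5 + 5·7^4 + 5·7^3 + 5·7^2 + 5·7 + 5 = 4215755  −1 ⇒ G_5=4215754
G_5=4215754  [base 7] 5·7^7 + 5·7^5 + 5·7^4 + 5·7^3 + 5·7^2 + 5·7 + 4  →[7↦8]→  5·8^8 + 5·8^5 + 5·8^4 + 5·8^3 + 5·8^2 + 5·8 + 4 = 84073324  −1 ⇒ G_6=84073323
G_6=84073323  [base 8] 5·8^8 + 5·8^5 + 5·8^4 + 5·8^3 + 5·8^2 + 5·8 + 3  →[8↦9]→  5·9^9 + 5·9^5 + 5·9^4 + 5·9^3 + 5·9^2 + 5·9 + 3 = 1937434593  −1 ⇒ G_7=1937434592
G_7=1937434592  [base 9] 5·9^9 + 5·9^5 + 5·9^4 + 5·9^3 + 5·9^2 + 5·9 + 2  →[9↦10]→  5·10^10 + 5·10^5 + 5·10^4 + 5·10^3 + 5·10^2 + 5·10 + 2 = 50000555552  −1 ⇒ G_8=50000555551

1937434592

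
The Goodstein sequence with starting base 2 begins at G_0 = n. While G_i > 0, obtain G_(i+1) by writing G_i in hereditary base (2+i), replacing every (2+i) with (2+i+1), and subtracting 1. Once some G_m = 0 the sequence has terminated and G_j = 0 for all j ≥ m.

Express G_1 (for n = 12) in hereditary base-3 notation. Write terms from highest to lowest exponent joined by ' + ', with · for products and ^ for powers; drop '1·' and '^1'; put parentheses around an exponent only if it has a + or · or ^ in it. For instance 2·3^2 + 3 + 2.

3^(3 + 1) + 2·3^2 + 2·3 + 2

G_0=12  [base 2] 2^(2 + 1) + 2^2  →[2↦3]→  3^(3 + 1) + 3^3 = 108  −1 ⇒ G_1=107
G_1=107  [base 3] 3^(3 + 1) + 2·3^2 + 2·3 + 2  →[3↦4]→  4^(4 + 1) + 2·4^2 + 2·4 + 2 = 1066  −1 ⇒ G_2=1065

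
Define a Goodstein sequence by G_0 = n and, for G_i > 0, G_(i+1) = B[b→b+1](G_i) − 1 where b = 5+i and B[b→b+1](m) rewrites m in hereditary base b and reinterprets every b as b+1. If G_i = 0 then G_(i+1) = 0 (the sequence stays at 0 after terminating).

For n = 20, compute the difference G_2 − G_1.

20 —HB5→ 4·5 —bump→ 4·6 = 24 —(−1)→ 23
23 —HB6→ 3·6 + 5 —bump→ 3·7 + 5 = 26 —(−1)→ 25

2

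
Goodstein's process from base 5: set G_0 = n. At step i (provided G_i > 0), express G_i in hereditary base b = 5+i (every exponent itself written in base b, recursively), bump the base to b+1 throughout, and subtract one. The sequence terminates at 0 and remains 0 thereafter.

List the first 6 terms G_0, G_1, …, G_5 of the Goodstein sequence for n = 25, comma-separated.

(0) 25|_5 = 5^2 ↦ 6^2|_6 = 36 ⇒ 35
(1) 35|_6 = 5·6 + 5 ↦ 5·7 + 5|_7 = 40 ⇒ 39
(2) 39|_7 = 5·7 + 4 ↦ 5·8 + 4|_8 = 44 ⇒ 43
(3) 43|_8 = 5·8 + 3 ↦ 5·9 + 3|_9 = 48 ⇒ 47
(4) 47|_9 = 5·9 + 2 ↦ 5·10 + 2|_10 = 52 ⇒ 51

25, 35, 39, 43, 47, 51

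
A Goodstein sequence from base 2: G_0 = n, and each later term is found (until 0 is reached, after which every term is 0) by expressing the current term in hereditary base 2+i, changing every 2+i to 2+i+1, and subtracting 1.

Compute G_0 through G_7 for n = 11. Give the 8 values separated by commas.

11, 84, 1027, 15627, 279937, 5764801, 134217727, 2749609302

G_0=11  [base 2] 2^(2 + 1) + 2 + 1  →[2↦3]→  3^(3 + 1) + 3 + 1 = 85  −1 ⇒ G_1=84
G_1=84  [base 3] 3^(3 + 1) + 3  →[3↦4]→  4^(4 + 1) + 4 = 1028  −1 ⇒ G_2=1027
G_2=1027  [base 4] 4^(4 + 1) + 3  →[4↦5]→  5^(5 + 1) + 3 = 15628  −1 ⇒ G_3=15627
G_3=15627  [base 5] 5^(5 + 1) + 2  →[5↦6]→  6^(6 + 1) + 2 = 279938  −1 ⇒ G_4=279937
G_4=279937  [base 6] 6^(6 + 1) + 1  →[6↦7]→  7^(7 + 1) + 1 = 5764802  −1 ⇒ G_5=5764801
G_5=5764801  [base 7] 7^(7 + 1)  →[7↦8]→  8^(8 + 1) = 134217728  −1 ⇒ G_6=134217727
G_6=134217727  [base 8] 7·8^8 + 7·8^7 + 7·8^6 + 7·8^5 + 7·8^4 + 7·8^3 + 7·8^2 + 7·8 + 7  →[8↦9]→  7·9^9 + 7·9^7 + 7·9^6 + 7·9^5 + 7·9^4 + 7·9^3 + 7·9^2 + 7·9 + 7 = 2749609303  −1 ⇒ G_7=2749609302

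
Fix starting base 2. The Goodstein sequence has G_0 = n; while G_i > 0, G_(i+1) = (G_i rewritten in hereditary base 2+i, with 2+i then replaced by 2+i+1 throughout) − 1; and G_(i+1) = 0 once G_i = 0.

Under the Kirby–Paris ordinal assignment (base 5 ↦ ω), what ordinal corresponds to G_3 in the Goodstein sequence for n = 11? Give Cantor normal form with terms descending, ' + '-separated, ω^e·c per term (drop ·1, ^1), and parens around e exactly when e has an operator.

[0] 11 ≡ 2^(2 + 1) + 2 + 1 (base 2). Lift 3: 85. −1: 84.
[1] 84 ≡ 3^(3 + 1) + 3 (base 3). Lift 4: 1028. −1: 1027.
[2] 1027 ≡ 4^(4 + 1) + 3 (base 4). Lift 5: 15628. −1: 15627.
[3] 15627 ≡ 5^(5 + 1) + 2 (base 5). Lift 6: 279938. −1: 279937.

ω^(ω + 1) + 2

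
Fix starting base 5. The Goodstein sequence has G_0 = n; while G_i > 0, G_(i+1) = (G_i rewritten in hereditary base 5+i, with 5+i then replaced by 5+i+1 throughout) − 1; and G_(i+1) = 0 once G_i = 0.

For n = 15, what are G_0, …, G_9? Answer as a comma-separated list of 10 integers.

step 0: 15 = 3·5; sub 6 for 5: 3·6; = 18; G_1 = 18−1 = 17
step 1: 17 = 2·6 + 5; sub 7 for 6: 2·7 + 5; = 19; G_2 = 19−1 = 18
step 2: 18 = 2·7 + 4; sub 8 for 7: 2·8 + 4; = 20; G_3 = 20−1 = 19
step 3: 19 = 2·8 + 3; sub 9 for 8: 2·9 + 3; = 21; G_4 = 21−1 = 20
step 4: 20 = 2·9 + 2; sub 10 for 9: 2·10 + 2; = 22; G_5 = 22−1 = 21
step 5: 21 = 2·10 + 1; sub 11 for 10: 2·11 + 1; = 23; G_6 = 23−1 = 22
step 6: 22 = 2·11; sub 12 for 11: 2·12; = 24; G_7 = 24−1 = 23
step 7: 23 = 12 + 11; sub 13 for 12: 13 + 11; = 24; G_8 = 24−1 = 23
step 8: 23 = 13 + 10; sub 14 for 13: 14 + 10; = 24; G_9 = 24−1 = 23

15, 17, 18, 19, 20, 21, 22, 23, 23, 23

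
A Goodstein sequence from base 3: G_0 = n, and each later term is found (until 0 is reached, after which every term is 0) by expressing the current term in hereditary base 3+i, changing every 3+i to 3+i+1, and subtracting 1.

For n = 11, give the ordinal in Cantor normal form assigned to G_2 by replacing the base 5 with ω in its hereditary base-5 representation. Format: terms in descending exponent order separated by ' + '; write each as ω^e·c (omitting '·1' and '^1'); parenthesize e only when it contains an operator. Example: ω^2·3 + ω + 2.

ω^2

step 0: 11 = 3^2 + 2; sub 4 for 3: 4^2 + 2; = 18; G_1 = 18−1 = 17
step 1: 17 = 4^2 + 1; sub 5 for 4: 5^2 + 1; = 26; G_2 = 26−1 = 25
step 2: 25 = 5^2; sub 6 for 5: 6^2; = 36; G_3 = 36−1 = 35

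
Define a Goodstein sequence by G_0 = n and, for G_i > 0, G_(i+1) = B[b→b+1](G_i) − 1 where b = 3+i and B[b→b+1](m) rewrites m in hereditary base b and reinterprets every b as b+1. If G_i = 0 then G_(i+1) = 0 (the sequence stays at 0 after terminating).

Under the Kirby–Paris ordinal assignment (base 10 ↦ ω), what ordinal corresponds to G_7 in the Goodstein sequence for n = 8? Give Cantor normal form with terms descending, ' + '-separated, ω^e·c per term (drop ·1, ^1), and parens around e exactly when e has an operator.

ω + 1

G_0 = 8. HB_3(8) = 2·3 + 2. Bump = 10. G_1 = 9.
G_1 = 9. HB_4(9) = 2·4 + 1. Bump = 11. G_2 = 10.
G_2 = 10. HB_5(10) = 2·5. Bump = 12. G_3 = 11.
G_3 = 11. HB_6(11) = 6 + 5. Bump = 12. G_4 = 11.
G_4 = 11. HB_7(11) = 7 + 4. Bump = 12. G_5 = 11.
G_5 = 11. HB_8(11) = 8 + 3. Bump = 12. G_6 = 11.
G_6 = 11. HB_9(11) = 9 + 2. Bump = 12. G_7 = 11.
G_7 = 11. HB_10(11) = 10 + 1. Bump = 12. G_8 = 11.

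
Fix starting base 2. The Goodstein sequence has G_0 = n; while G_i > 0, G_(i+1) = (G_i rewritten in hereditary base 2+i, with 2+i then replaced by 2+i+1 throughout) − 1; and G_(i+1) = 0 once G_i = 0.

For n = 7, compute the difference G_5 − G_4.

i=0: 7 = 2^2 + 2 + 1 (b=2); 2→3: 3^3 + 3 + 1 = 31; 31−1 = 30
i=1: 30 = 3^3 + 3 (b=3); 3→4: 4^4 + 4 = 260; 260−1 = 259
i=2: 259 = 4^4 + 3 (b=4); 4→5: 5^5 + 3 = 3128; 3128−1 = 3127
i=3: 3127 = 5^5 + 2 (b=5); 5→6: 6^6 + 2 = 46658; 46658−1 = 46657
i=4: 46657 = 6^6 + 1 (b=6); 6→7: 7^7 + 1 = 823544; 823544−1 = 823543

776886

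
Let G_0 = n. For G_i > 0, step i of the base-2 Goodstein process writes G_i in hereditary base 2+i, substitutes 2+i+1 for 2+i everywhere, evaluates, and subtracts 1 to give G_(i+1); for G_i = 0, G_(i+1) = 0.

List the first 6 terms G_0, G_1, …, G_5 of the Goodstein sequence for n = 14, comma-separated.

[0] 14 ≡ 2^(2 + 1) + 2^2 + 2 (base 2). Lift 3: 111. −1: 110.
[1] 110 ≡ 3^(3 + 1) + 3^3 + 2 (base 3). Lift 4: 1282. −1: 1281.
[2] 1281 ≡ 4^(4 + 1) + 4^4 + 1 (base 4). Lift 5: 18751. −1: 18750.
[3] 18750 ≡ 5^(5 + 1) + 5^5 (base 5). Lift 6: 326592. −1: 326591.
[4] 326591 ≡ 6^(6 + 1) + 5·6^5 + 5·6^4 + 5·6^3 + 5·6^2 + 5·6 + 5 (base 6). Lift 7: 5862841. −1: 5862840.

14, 110, 1281, 18750, 326591, 5862840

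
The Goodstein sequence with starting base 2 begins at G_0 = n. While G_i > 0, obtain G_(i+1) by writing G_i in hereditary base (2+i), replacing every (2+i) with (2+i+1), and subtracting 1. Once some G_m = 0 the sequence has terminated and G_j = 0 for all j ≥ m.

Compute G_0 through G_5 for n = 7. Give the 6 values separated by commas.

7, 30, 259, 3127, 46657, 823543

base 2: 7 = 2^2 + 2 + 1; at 3: 3^3 + 3 + 1 = 31; next = 30
base 3: 30 = 3^3 + 3; at 4: 4^4 + 4 = 260; next = 259
base 4: 259 = 4^4 + 3; at 5: 5^5 + 3 = 3128; next = 3127
base 5: 3127 = 5^5 + 2; at 6: 6^6 + 2 = 46658; next = 46657
base 6: 46657 = 6^6 + 1; at 7: 7^7 + 1 = 823544; next = 823543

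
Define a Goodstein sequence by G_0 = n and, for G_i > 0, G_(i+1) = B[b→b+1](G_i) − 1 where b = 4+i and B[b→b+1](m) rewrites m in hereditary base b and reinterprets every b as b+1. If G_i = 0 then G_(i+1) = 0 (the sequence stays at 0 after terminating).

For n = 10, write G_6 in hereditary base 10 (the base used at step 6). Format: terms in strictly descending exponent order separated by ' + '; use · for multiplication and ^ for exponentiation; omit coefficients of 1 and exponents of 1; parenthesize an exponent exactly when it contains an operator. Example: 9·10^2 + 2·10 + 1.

10 + 3

step 0: 10 = 2·4 + 2; sub 5 for 4: 2·5 + 2; = 12; G_1 = 12−1 = 11
step 1: 11 = 2·5 + 1; sub 6 for 5: 2·6 + 1; = 13; G_2 = 13−1 = 12
step 2: 12 = 2·6; sub 7 for 6: 2·7; = 14; G_3 = 14−1 = 13
step 3: 13 = 7 + 6; sub 8 for 7: 8 + 6; = 14; G_4 = 14−1 = 13
step 4: 13 = 8 + 5; sub 9 for 8: 9 + 5; = 14; G_5 = 14−1 = 13
step 5: 13 = 9 + 4; sub 10 for 9: 10 + 4; = 14; G_6 = 14−1 = 13
step 6: 13 = 10 + 3; sub 11 for 10: 11 + 3; = 14; G_7 = 14−1 = 13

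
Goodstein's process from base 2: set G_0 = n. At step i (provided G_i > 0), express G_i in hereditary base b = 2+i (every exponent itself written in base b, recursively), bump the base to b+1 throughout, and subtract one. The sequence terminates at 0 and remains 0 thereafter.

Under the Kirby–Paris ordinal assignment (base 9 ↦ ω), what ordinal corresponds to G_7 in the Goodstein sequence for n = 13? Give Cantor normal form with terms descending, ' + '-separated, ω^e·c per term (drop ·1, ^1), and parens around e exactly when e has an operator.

step 0: 13 = 2^(2 + 1) + 2^2 + 1; sub 3 for 2: 3^(3 + 1) + 3^3 + 1; = 109; G_1 = 109−1 = 108
step 1: 108 = 3^(3 + 1) + 3^3; sub 4 for 3: 4^(4 + 1) + 4^4; = 1280; G_2 = 1280−1 = 1279
step 2: 1279 = 4^(4 + 1) + 3·4^3 + 3·4^2 + 3·4 + 3; sub 5 for 4: 5^(5 + 1) + 3·5^3 + 3·5^2 + 3·5 + 3; = 16093; G_3 = 16093−1 = 16092
step 3: 16092 = 5^(5 + 1) + 3·5^3 + 3·5^2 + 3·5 + 2; sub 6 for 5: 6^(6 + 1) + 3·6^3 + 3·6^2 + 3·6 + 2; = 280712; G_4 = 280712−1 = 280711
step 4: 280711 = 6^(6 + 1) + 3·6^3 + 3·6^2 + 3·6 + 1; sub 7 for 6: 7^(7 + 1) + 3·7^3 + 3·7^2 + 3·7 + 1; = 5765999; G_5 = 5765999−1 = 5765998
step 5: 5765998 = 7^(7 + 1) + 3·7^3 + 3·7^2 + 3·7; sub 8 for 7: 8^(8 + 1) + 3·8^3 + 3·8^2 + 3·8; = 134219480; G_6 = 134219480−1 = 134219479
step 6: 134219479 = 8^(8 + 1) + 3·8^3 + 3·8^2 + 2·8 + 7; sub 9 for 8: 9^(9 + 1) + 3·9^3 + 3·9^2 + 2·9 + 7; = 3486786856; G_7 = 3486786856−1 = 3486786855

ω^(ω + 1) + ω^3·3 + ω^2·3 + ω·2 + 6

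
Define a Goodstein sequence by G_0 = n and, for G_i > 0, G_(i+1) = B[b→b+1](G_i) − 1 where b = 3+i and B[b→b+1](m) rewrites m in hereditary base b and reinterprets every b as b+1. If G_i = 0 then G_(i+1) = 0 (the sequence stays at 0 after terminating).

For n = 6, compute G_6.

G_0=6  [base 3] 2·3  →[3↦4]→  2·4 = 8  −1 ⇒ G_1=7
G_1=7  [base 4] 4 + 3  →[4↦5]→  5 + 3 = 8  −1 ⇒ G_2=7
G_2=7  [base 5] 5 + 2  →[5↦6]→  6 + 2 = 8  −1 ⇒ G_3=7
G_3=7  [base 6] 6 + 1  →[6↦7]→  7 + 1 = 8  −1 ⇒ G_4=7
G_4=7  [base 7] 7  →[7↦8]→  8 = 8  −1 ⇒ G_5=7
G_5=7  [base 8] 7  →[8↦9]→  7 = 7  −1 ⇒ G_6=6

6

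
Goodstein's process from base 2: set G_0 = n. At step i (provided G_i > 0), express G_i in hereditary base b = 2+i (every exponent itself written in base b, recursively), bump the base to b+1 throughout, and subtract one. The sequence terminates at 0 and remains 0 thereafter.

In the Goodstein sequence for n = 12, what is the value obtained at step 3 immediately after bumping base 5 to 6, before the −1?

step 0: 12 = 2^(2 + 1) + 2^2; sub 3 for 2: 3^(3 + 1) + 3^3; = 108; G_1 = 108−1 = 107
step 1: 107 = 3^(3 + 1) + 2·3^2 + 2·3 + 2; sub 4 for 3: 4^(4 + 1) + 2·4^2 + 2·4 + 2; = 1066; G_2 = 1066−1 = 1065
step 2: 1065 = 4^(4 + 1) + 2·4^2 + 2·4 + 1; sub 5 for 4: 5^(5 + 1) + 2·5^2 + 2·5 + 1; = 15686; G_3 = 15686−1 = 15685
step 3: 15685 = 5^(5 + 1) + 2·5^2 + 2·5; sub 6 for 5: 6^(6 + 1) + 2·6^2 + 2·6; = 280020; G_4 = 280020−1 = 280019

280020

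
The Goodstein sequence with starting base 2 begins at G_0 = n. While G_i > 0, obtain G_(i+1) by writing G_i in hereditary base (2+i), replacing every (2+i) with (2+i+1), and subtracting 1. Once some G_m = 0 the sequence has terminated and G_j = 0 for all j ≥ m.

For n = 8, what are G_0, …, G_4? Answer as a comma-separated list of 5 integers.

[0] 8 ≡ 2^(2 + 1) (base 2). Lift 3: 81. −1: 80.
[1] 80 ≡ 2·3^3 + 2·3^2 + 2·3 + 2 (base 3). Lift 4: 554. −1: 553.
[2] 553 ≡ 2·4^4 + 2·4^2 + 2·4 + 1 (base 4). Lift 5: 6311. −1: 6310.
[3] 6310 ≡ 2·5^5 + 2·5^2 + 2·5 (base 5). Lift 6: 93396. −1: 93395.

8, 80, 553, 6310, 93395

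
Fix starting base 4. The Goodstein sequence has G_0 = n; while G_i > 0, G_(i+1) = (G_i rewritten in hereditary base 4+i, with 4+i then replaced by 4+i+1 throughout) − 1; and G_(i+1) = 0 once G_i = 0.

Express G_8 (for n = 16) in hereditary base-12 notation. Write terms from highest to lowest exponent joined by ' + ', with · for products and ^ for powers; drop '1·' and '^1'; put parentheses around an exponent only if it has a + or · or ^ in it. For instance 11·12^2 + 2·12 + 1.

step 0: 16 = 4^2; sub 5 for 4: 5^2; = 25; G_1 = 25−1 = 24
step 1: 24 = 4·5 + 4; sub 6 for 5: 4·6 + 4; = 28; G_2 = 28−1 = 27
step 2: 27 = 4·6 + 3; sub 7 for 6: 4·7 + 3; = 31; G_3 = 31−1 = 30
step 3: 30 = 4·7 + 2; sub 8 for 7: 4·8 + 2; = 34; G_4 = 34−1 = 33
step 4: 33 = 4·8 + 1; sub 9 for 8: 4·9 + 1; = 37; G_5 = 37−1 = 36
step 5: 36 = 4·9; sub 10 for 9: 4·10; = 40; G_6 = 40−1 = 39
step 6: 39 = 3·10 + 9; sub 11 for 10: 3·11 + 9; = 42; G_7 = 42−1 = 41
step 7: 41 = 3·11 + 8; sub 12 for 11: 3·12 + 8; = 44; G_8 = 44−1 = 43

3·12 + 7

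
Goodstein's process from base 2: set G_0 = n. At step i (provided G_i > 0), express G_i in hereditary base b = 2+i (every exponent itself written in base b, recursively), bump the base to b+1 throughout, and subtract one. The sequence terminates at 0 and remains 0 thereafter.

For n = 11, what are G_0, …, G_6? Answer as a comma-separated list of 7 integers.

11, 84, 1027, 15627, 279937, 5764801, 134217727

base 2: 11 = 2^(2 + 1) + 2 + 1; at 3: 3^(3 + 1) + 3 + 1 = 85; next = 84
base 3: 84 = 3^(3 + 1) + 3; at 4: 4^(4 + 1) + 4 = 1028; next = 1027
base 4: 1027 = 4^(4 + 1) + 3; at 5: 5^(5 + 1) + 3 = 15628; next = 15627
base 5: 15627 = 5^(5 + 1) + 2; at 6: 6^(6 + 1) + 2 = 279938; next = 279937
base 6: 279937 = 6^(6 + 1) + 1; at 7: 7^(7 + 1) + 1 = 5764802; next = 5764801
base 7: 5764801 = 7^(7 + 1); at 8: 8^(8 + 1) = 134217728; next = 134217727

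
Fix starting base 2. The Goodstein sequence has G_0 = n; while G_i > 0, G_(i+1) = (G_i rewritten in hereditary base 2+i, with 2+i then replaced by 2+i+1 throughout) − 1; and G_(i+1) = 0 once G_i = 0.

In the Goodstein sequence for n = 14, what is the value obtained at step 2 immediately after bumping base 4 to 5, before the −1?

[0] 14 ≡ 2^(2 + 1) + 2^2 + 2 (base 2). Lift 3: 111. −1: 110.
[1] 110 ≡ 3^(3 + 1) + 3^3 + 2 (base 3). Lift 4: 1282. −1: 1281.
[2] 1281 ≡ 4^(4 + 1) + 4^4 + 1 (base 4). Lift 5: 18751. −1: 18750.

18751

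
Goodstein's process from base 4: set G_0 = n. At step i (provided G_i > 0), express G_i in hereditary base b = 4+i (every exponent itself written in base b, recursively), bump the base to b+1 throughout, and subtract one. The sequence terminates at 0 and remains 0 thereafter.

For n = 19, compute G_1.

27

step 0: 19 = 4^2 + 3; sub 5 for 4: 5^2 + 3; = 28; G_1 = 28−1 = 27
step 1: 27 = 5^2 + 2; sub 6 for 5: 6^2 + 2; = 38; G_2 = 38−1 = 37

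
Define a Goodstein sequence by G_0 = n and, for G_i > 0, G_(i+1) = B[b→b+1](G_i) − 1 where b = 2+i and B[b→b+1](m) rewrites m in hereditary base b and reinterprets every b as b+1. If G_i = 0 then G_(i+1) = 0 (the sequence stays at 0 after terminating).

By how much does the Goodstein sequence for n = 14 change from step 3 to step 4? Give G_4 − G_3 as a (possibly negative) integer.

307841

(0) 14|_2 = 2^(2 + 1) + 2^2 + 2 ↦ 3^(3 + 1) + 3^3 + 3|_3 = 111 ⇒ 110
(1) 110|_3 = 3^(3 + 1) + 3^3 + 2 ↦ 4^(4 + 1) + 4^4 + 2|_4 = 1282 ⇒ 1281
(2) 1281|_4 = 4^(4 + 1) + 4^4 + 1 ↦ 5^(5 + 1) + 5^5 + 1|_5 = 18751 ⇒ 18750
(3) 18750|_5 = 5^(5 + 1) + 5^5 ↦ 6^(6 + 1) + 6^6|_6 = 326592 ⇒ 326591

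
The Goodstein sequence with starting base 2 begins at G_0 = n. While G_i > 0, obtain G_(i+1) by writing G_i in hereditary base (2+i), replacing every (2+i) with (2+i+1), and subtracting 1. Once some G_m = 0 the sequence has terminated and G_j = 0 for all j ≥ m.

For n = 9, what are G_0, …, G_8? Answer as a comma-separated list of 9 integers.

G_0=9  [base 2] 2^(2 + 1) + 1  →[2↦3]→  3^(3 + 1) + 1 = 82  −1 ⇒ G_1=81
G_1=81  [base 3] 3^(3 + 1)  →[3↦4]→  4^(4 + 1) = 1024  −1 ⇒ G_2=1023
G_2=1023  [base 4] 3·4^4 + 3·4^3 + 3·4^2 + 3·4 + 3  →[4↦5]→  3·5^5 + 3·5^3 + 3·5^2 + 3·5 + 3 = 9843  −1 ⇒ G_3=9842
G_3=9842  [base 5] 3·5^5 + 3·5^3 + 3·5^2 + 3·5 + 2  →[5↦6]→  3·6^6 + 3·6^3 + 3·6^2 + 3·6 + 2 = 140744  −1 ⇒ G_4=140743
G_4=140743  [base 6] 3·6^6 + 3·6^3 + 3·6^2 + 3·6 + 1  →[6↦7]→  3·7^7 + 3·7^3 + 3·7^2 + 3·7 + 1 = 2471827  −1 ⇒ G_5=2471826
G_5=2471826  [base 7] 3·7^7 + 3·7^3 + 3·7^2 + 3·7  →[7↦8]→  3·8^8 + 3·8^3 + 3·8^2 + 3·8 = 50333400  −1 ⇒ G_6=50333399
G_6=50333399  [base 8] 3·8^8 + 3·8^3 + 3·8^2 + 2·8 + 7  →[8↦9]→  3·9^9 + 3·9^3 + 3·9^2 + 2·9 + 7 = 1162263922  −1 ⇒ G_7=1162263921
G_7=1162263921  [base 9] 3·9^9 + 3·9^3 + 3·9^2 + 2·9 + 6  →[9↦10]→  3·10^10 + 3·10^3 + 3·10^2 + 2·10 + 6 = 30000003326  −1 ⇒ G_8=30000003325

9, 81, 1023, 9842, 140743, 2471826, 50333399, 1162263921, 30000003325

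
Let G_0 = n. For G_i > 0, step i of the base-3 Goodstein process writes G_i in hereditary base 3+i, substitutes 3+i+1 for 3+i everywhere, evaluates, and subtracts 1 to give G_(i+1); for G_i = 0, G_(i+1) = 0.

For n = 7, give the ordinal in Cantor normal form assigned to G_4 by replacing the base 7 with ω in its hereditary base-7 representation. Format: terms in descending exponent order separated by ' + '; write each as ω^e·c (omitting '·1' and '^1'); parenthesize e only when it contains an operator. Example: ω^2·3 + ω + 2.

[0] 7 ≡ 2·3 + 1 (base 3). Lift 4: 9. −1: 8.
[1] 8 ≡ 2·4 (base 4). Lift 5: 10. −1: 9.
[2] 9 ≡ 5 + 4 (base 5). Lift 6: 10. −1: 9.
[3] 9 ≡ 6 + 3 (base 6). Lift 7: 10. −1: 9.
[4] 9 ≡ 7 + 2 (base 7). Lift 8: 10. −1: 9.

ω + 2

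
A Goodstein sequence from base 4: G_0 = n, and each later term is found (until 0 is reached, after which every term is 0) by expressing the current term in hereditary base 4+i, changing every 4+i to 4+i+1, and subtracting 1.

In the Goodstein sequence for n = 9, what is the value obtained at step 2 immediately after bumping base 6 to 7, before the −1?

12

step 0: 9 = 2·4 + 1; sub 5 for 4: 2·5 + 1; = 11; G_1 = 11−1 = 10
step 1: 10 = 2·5; sub 6 for 5: 2·6; = 12; G_2 = 12−1 = 11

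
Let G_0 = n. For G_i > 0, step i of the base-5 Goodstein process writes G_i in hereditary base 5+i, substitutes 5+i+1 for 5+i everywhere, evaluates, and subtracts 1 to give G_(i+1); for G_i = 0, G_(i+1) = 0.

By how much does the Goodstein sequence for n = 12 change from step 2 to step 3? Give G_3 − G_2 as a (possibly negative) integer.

G_0=12  [base 5] 2·5 + 2  →[5↦6]→  2·6 + 2 = 14  −1 ⇒ G_1=13
G_1=13  [base 6] 2·6 + 1  →[6↦7]→  2·7 + 1 = 15  −1 ⇒ G_2=14
G_2=14  [base 7] 2·7  →[7↦8]→  2·8 = 16  −1 ⇒ G_3=15

1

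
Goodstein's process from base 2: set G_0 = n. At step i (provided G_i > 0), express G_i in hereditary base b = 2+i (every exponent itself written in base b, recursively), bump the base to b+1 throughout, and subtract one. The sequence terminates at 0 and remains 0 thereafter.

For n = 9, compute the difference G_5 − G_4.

2331083

step 0: 9 = 2^(2 + 1) + 1; sub 3 for 2: 3^(3 + 1) + 1; = 82; G_1 = 82−1 = 81
step 1: 81 = 3^(3 + 1); sub 4 for 3: 4^(4 + 1); = 1024; G_2 = 1024−1 = 1023
step 2: 1023 = 3·4^4 + 3·4^3 + 3·4^2 + 3·4 + 3; sub 5 for 4: 3·5^5 + 3·5^3 + 3·5^2 + 3·5 + 3; = 9843; G_3 = 9843−1 = 9842
step 3: 9842 = 3·5^5 + 3·5^3 + 3·5^2 + 3·5 + 2; sub 6 for 5: 3·6^6 + 3·6^3 + 3·6^2 + 3·6 + 2; = 140744; G_4 = 140744−1 = 140743
step 4: 140743 = 3·6^6 + 3·6^3 + 3·6^2 + 3·6 + 1; sub 7 for 6: 3·7^7 + 3·7^3 + 3·7^2 + 3·7 + 1; = 2471827; G_5 = 2471827−1 = 2471826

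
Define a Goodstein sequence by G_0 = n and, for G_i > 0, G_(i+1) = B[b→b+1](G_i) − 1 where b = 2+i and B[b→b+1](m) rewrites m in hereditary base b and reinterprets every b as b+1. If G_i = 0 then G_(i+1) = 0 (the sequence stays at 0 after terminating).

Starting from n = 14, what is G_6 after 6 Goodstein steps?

step 0: 14 = 2^(2 + 1) + 2^2 + 2; sub 3 for 2: 3^(3 + 1) + 3^3 + 3; = 111; G_1 = 111−1 = 110
step 1: 110 = 3^(3 + 1) + 3^3 + 2; sub 4 for 3: 4^(4 + 1) + 4^4 + 2; = 1282; G_2 = 1282−1 = 1281
step 2: 1281 = 4^(4 + 1) + 4^4 + 1; sub 5 for 4: 5^(5 + 1) + 5^5 + 1; = 18751; G_3 = 18751−1 = 18750
step 3: 18750 = 5^(5 + 1) + 5^5; sub 6 for 5: 6^(6 + 1) + 6^6; = 326592; G_4 = 326592−1 = 326591
step 4: 326591 = 6^(6 + 1) + 5·6^5 + 5·6^4 + 5·6^3 + 5·6^2 + 5·6 + 5; sub 7 for 6: 7^(7 + 1) + 5·7^5 + 5·7^4 + 5·7^3 + 5·7^2 + 5·7 + 5; = 5862841; G_5 = 5862841−1 = 5862840
step 5: 5862840 = 7^(7 + 1) + 5·7^5 + 5·7^4 + 5·7^3 + 5·7^2 + 5·7 + 4; sub 8 for 7: 8^(8 + 1) + 5·8^5 + 5·8^4 + 5·8^3 + 5·8^2 + 5·8 + 4; = 134404972; G_6 = 134404972−1 = 134404971
step 6: 134404971 = 8^(8 + 1) + 5·8^5 + 5·8^4 + 5·8^3 + 5·8^2 + 5·8 + 3; sub 9 for 8: 9^(9 + 1) + 5·9^5 + 5·9^4 + 5·9^3 + 5·9^2 + 5·9 + 3; = 3487116549; G_7 = 3487116549−1 = 3487116548

134404971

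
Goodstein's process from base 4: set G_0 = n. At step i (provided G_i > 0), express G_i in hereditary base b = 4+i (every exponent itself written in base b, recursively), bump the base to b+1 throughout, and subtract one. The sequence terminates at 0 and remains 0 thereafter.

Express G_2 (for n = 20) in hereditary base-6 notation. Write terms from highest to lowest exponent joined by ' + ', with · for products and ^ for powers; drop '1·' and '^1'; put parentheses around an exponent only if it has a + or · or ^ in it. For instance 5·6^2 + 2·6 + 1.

6^2 + 3

step 0: 20 = 4^2 + 4; sub 5 for 4: 5^2 + 5; = 30; G_1 = 30−1 = 29
step 1: 29 = 5^2 + 4; sub 6 for 5: 6^2 + 4; = 40; G_2 = 40−1 = 39
step 2: 39 = 6^2 + 3; sub 7 for 6: 7^2 + 3; = 52; G_3 = 52−1 = 51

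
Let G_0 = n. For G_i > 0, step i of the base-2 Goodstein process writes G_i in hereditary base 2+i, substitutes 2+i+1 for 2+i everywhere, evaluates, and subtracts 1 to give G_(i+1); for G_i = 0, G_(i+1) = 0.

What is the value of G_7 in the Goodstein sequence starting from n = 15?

3524450280

[0] 15 ≡ 2^(2 + 1) + 2^2 + 2 + 1 (base 2). Lift 3: 112. −1: 111.
[1] 111 ≡ 3^(3 + 1) + 3^3 + 3 (base 3). Lift 4: 1284. −1: 1283.
[2] 1283 ≡ 4^(4 + 1) + 4^4 + 3 (base 4). Lift 5: 18753. −1: 18752.
[3] 18752 ≡ 5^(5 + 1) + 5^5 + 2 (base 5). Lift 6: 326594. −1: 326593.
[4] 326593 ≡ 6^(6 + 1) + 6^6 + 1 (base 6). Lift 7: 6588345. −1: 6588344.
[5] 6588344 ≡ 7^(7 + 1) + 7^7 (base 7). Lift 8: 150994944. −1: 150994943.
[6] 150994943 ≡ 8^(8 + 1) + 7·8^7 + 7·8^6 + 7·8^5 + 7·8^4 + 7·8^3 + 7·8^2 + 7·8 + 7 (base 8). Lift 9: 3524450281. −1: 3524450280.
[7] 3524450280 ≡ 9^(9 + 1) + 7·9^7 + 7·9^6 + 7·9^5 + 7·9^4 + 7·9^3 + 7·9^2 + 7·9 + 6 (base 9). Lift 10: 100077777776. −1: 100077777775.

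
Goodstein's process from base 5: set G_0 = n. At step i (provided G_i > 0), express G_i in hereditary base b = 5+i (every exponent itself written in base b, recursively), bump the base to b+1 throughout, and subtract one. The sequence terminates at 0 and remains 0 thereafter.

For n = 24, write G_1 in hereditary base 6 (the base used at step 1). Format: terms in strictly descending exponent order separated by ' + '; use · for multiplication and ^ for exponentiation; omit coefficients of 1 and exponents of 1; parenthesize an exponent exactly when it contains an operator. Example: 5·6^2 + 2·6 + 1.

4·6 + 3

step 0: 24 = 4·5 + 4; sub 6 for 5: 4·6 + 4; = 28; G_1 = 28−1 = 27
step 1: 27 = 4·6 + 3; sub 7 for 6: 4·7 + 3; = 31; G_2 = 31−1 = 30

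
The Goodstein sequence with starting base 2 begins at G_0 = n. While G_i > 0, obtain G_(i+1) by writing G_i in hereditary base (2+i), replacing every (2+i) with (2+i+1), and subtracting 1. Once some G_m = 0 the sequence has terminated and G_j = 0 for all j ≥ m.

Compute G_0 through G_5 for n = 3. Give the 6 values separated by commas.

3, 3, 3, 2, 1, 0

base 2: 3 = 2 + 1; at 3: 3 + 1 = 4; next = 3
base 3: 3 = 3; at 4: 4 = 4; next = 3
base 4: 3 = 3; at 5: 3 = 3; next = 2
base 5: 2 = 2; at 6: 2 = 2; next = 1
base 6: 1 = 1; at 7: 1 = 1; next = 0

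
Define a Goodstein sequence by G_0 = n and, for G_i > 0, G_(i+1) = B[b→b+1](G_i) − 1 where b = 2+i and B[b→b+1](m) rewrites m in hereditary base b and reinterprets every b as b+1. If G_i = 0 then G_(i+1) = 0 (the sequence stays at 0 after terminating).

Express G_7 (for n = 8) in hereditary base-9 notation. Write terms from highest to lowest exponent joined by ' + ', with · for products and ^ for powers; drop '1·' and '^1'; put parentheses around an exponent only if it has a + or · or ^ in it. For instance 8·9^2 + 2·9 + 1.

2·9^9 + 2·9^2 + 9 + 2

8 —HB2→ 2^(2 + 1) —bump→ 3^(3 + 1) = 81 —(−1)→ 80
80 —HB3→ 2·3^3 + 2·3^2 + 2·3 + 2 —bump→ 2·4^4 + 2·4^2 + 2·4 + 2 = 554 —(−1)→ 553
553 —HB4→ 2·4^4 + 2·4^2 + 2·4 + 1 —bump→ 2·5^5 + 2·5^2 + 2·5 + 1 = 6311 —(−1)→ 6310
6310 —HB5→ 2·5^5 + 2·5^2 + 2·5 —bump→ 2·6^6 + 2·6^2 + 2·6 = 93396 —(−1)→ 93395
93395 —HB6→ 2·6^6 + 2·6^2 + 6 + 5 —bump→ 2·7^7 + 2·7^2 + 7 + 5 = 1647196 —(−1)→ 1647195
1647195 —HB7→ 2·7^7 + 2·7^2 + 7 + 4 —bump→ 2·8^8 + 2·8^2 + 8 + 4 = 33554572 —(−1)→ 33554571
33554571 —HB8→ 2·8^8 + 2·8^2 + 8 + 3 —bump→ 2·9^9 + 2·9^2 + 9 + 3 = 774841152 —(−1)→ 774841151
774841151 —HB9→ 2·9^9 + 2·9^2 + 9 + 2 —bump→ 2·10^10 + 2·10^2 + 10 + 2 = 20000000212 —(−1)→ 20000000211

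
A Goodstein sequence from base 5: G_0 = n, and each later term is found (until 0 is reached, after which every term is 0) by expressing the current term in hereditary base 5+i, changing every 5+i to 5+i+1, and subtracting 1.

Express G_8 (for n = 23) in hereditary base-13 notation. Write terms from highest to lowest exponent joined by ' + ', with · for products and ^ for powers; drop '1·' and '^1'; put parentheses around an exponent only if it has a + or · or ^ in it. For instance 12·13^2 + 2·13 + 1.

3·13 + 4

(0) 23|_5 = 4·5 + 3 ↦ 4·6 + 3|_6 = 27 ⇒ 26
(1) 26|_6 = 4·6 + 2 ↦ 4·7 + 2|_7 = 30 ⇒ 29
(2) 29|_7 = 4·7 + 1 ↦ 4·8 + 1|_8 = 33 ⇒ 32
(3) 32|_8 = 4·8 ↦ 4·9|_9 = 36 ⇒ 35
(4) 35|_9 = 3·9 + 8 ↦ 3·10 + 8|_10 = 38 ⇒ 37
(5) 37|_10 = 3·10 + 7 ↦ 3·11 + 7|_11 = 40 ⇒ 39
(6) 39|_11 = 3·11 + 6 ↦ 3·12 + 6|_12 = 42 ⇒ 41
(7) 41|_12 = 3·12 + 5 ↦ 3·13 + 5|_13 = 44 ⇒ 43
(8) 43|_13 = 3·13 + 4 ↦ 3·14 + 4|_14 = 46 ⇒ 45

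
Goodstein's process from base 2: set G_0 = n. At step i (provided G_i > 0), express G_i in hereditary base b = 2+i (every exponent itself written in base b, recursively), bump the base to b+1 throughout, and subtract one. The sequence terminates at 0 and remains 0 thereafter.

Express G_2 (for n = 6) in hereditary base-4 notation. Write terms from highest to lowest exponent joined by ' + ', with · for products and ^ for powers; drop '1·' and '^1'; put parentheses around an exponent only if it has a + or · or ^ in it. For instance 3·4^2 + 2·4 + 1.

4^4 + 1

[0] 6 ≡ 2^2 + 2 (base 2). Lift 3: 30. −1: 29.
[1] 29 ≡ 3^3 + 2 (base 3). Lift 4: 258. −1: 257.
[2] 257 ≡ 4^4 + 1 (base 4). Lift 5: 3126. −1: 3125.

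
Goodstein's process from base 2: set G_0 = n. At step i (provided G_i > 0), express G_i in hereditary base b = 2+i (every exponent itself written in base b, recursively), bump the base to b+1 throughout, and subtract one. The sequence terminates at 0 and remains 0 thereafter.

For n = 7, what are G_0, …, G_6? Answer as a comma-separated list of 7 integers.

7, 30, 259, 3127, 46657, 823543, 16777215

(0) 7|_2 = 2^2 + 2 + 1 ↦ 3^3 + 3 + 1|_3 = 31 ⇒ 30
(1) 30|_3 = 3^3 + 3 ↦ 4^4 + 4|_4 = 260 ⇒ 259
(2) 259|_4 = 4^4 + 3 ↦ 5^5 + 3|_5 = 3128 ⇒ 3127
(3) 3127|_5 = 5^5 + 2 ↦ 6^6 + 2|_6 = 46658 ⇒ 46657
(4) 46657|_6 = 6^6 + 1 ↦ 7^7 + 1|_7 = 823544 ⇒ 823543
(5) 823543|_7 = 7^7 ↦ 8^8|_8 = 16777216 ⇒ 16777215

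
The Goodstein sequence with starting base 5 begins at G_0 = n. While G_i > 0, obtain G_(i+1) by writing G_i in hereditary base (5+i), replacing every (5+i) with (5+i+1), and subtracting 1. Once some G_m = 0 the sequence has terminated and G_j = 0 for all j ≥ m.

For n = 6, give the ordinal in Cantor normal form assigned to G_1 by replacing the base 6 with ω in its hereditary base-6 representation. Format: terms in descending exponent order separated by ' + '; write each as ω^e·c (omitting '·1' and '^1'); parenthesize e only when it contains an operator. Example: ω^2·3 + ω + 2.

ω

G_0 = 6. HB_5(6) = 5 + 1. Bump = 7. G_1 = 6.
G_1 = 6. HB_6(6) = 6. Bump = 7. G_2 = 6.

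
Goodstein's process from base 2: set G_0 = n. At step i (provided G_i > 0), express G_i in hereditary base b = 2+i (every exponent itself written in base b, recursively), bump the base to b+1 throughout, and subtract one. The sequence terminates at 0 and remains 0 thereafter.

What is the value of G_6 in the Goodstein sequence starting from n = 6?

base 2: 6 = 2^2 + 2; at 3: 3^3 + 3 = 30; next = 29
base 3: 29 = 3^3 + 2; at 4: 4^4 + 2 = 258; next = 257
base 4: 257 = 4^4 + 1; at 5: 5^5 + 1 = 3126; next = 3125
base 5: 3125 = 5^5; at 6: 6^6 = 46656; next = 46655
base 6: 46655 = 5·6^5 + 5·6^4 + 5·6^3 + 5·6^2 + 5·6 + 5; at 7: 5·7^5 + 5·7^4 + 5·7^3 + 5·7^2 + 5·7 + 5 = 98040; next = 98039
base 7: 98039 = 5·7^5 + 5·7^4 + 5·7^3 + 5·7^2 + 5·7 + 4; at 8: 5·8^5 + 5·8^4 + 5·8^3 + 5·8^2 + 5·8 + 4 = 187244; next = 187243
base 8: 187243 = 5·8^5 + 5·8^4 + 5·8^3 + 5·8^2 + 5·8 + 3; at 9: 5·9^5 + 5·9^4 + 5·9^3 + 5·9^2 + 5·9 + 3 = 332148; next = 332147

187243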